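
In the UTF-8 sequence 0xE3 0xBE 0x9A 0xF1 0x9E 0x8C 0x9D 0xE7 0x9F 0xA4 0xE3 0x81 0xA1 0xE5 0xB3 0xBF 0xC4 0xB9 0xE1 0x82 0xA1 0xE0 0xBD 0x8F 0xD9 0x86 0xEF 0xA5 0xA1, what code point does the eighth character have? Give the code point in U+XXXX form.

Offset 0: leading byte 0xE3 = 11100011 → 3-byte char #1 = E3 BE 9A.
Offset 3: leading byte 0xF1 = 11110001 → 4-byte char #2 = F1 9E 8C 9D.
Offset 7: leading byte 0xE7 = 11100111 → 3-byte char #3 = E7 9F A4.
Offset 10: leading byte 0xE3 = 11100011 → 3-byte char #4 = E3 81 A1.
Offset 13: leading byte 0xE5 = 11100101 → 3-byte char #5 = E5 B3 BF.
Offset 16: leading byte 0xC4 = 11000100 → 2-byte char #6 = C4 B9.
Offset 18: leading byte 0xE1 = 11100001 → 3-byte char #7 = E1 82 A1.
Offset 21: leading byte 0xE0 = 11100000 → 3-byte char #8 = E0 BD 8F.
Leading byte 0xE0 = 11100000 matches 1110xxxx → 3-byte sequence.
Byte 1: 0xE0 = 11100000, payload 0000 (4 bits).
Byte 2: 0xBD = 10111101 (10xxxxxx ✓), payload 111101.
Byte 3: 0x8F = 10001111 (10xxxxxx ✓), payload 001111.
Concatenate: 0000111101001111 = 0xF4F (16 bits → U+0F4F).

U+0F4F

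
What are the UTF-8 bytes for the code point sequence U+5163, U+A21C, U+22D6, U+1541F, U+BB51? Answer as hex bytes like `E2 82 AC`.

E5 85 A3 EA 88 9C E2 8B 96 F0 95 90 9F EB AD 91

U+5163: 3-byte form → E5 85 A3.
U+A21C: 3-byte form → EA 88 9C.
U+22D6: 3-byte form → E2 8B 96.
U+1541F: 4-byte form → F0 95 90 9F.
U+BB51: 3-byte form → EB AD 91.
Concatenated (16 bytes): E5 85 A3 EA 88 9C E2 8B 96 F0 95 90 9F EB AD 91.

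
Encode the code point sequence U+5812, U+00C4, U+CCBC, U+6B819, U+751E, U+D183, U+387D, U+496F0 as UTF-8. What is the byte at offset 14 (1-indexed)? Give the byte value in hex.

1-indexed offset 14 is 0-indexed offset 13.
U+5812 → 3-byte form E5 A0 92 at offsets 0–2.
U+00C4 → 2-byte form C3 84 at offsets 3–4.
U+CCBC → 3-byte form EC B2 BC at offsets 5–7.
U+6B819 → 4-byte form F1 AB A0 99 at offsets 8–11.
U+751E → 3-byte form E7 94 9E at offsets 12–14.
Offset 13 falls in char 5's range; it's byte 2 of E7 94 9E = 0x94.

0x94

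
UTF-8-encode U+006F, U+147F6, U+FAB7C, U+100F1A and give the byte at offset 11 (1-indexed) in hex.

1-indexed offset 11 is 0-indexed offset 10.
U+006F → 1-byte form 6F at offsets 0–0.
U+147F6 → 4-byte form F0 94 9F B6 at offsets 1–4.
U+FAB7C → 4-byte form F3 BA AD BC at offsets 5–8.
U+100F1A → 4-byte form F4 80 BC 9A at offsets 9–12.
Offset 10 falls in char 4's range; it's byte 2 of F4 80 BC 9A = 0x80.

0x80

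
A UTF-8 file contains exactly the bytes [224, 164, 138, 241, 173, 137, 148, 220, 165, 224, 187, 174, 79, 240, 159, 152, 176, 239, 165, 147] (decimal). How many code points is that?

Byte at offset 0: 0xE0 = 11100000 → 3-byte char (#1). Advance 3.
Byte at offset 3: 0xF1 = 11110001 → 4-byte char (#2). Advance 4.
Byte at offset 7: 0xDC = 11011100 → 2-byte char (#3). Advance 2.
Byte at offset 9: 0xE0 = 11100000 → 3-byte char (#4). Advance 3.
Byte at offset 12: 0x4F = 01001111 → 1-byte char (#5). Advance 1.
Byte at offset 13: 0xF0 = 11110000 → 4-byte char (#6). Advance 4.
Byte at offset 17: 0xEF = 11101111 → 3-byte char (#7). Advance 3.
Reached end at offset 20 after 7 code points.

7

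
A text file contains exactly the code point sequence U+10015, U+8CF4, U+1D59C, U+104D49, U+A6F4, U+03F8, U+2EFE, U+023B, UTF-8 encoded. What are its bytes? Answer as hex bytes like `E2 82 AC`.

U+10015: 4-byte form → F0 90 80 95.
U+8CF4: 3-byte form → E8 B3 B4.
U+1D59C: 4-byte form → F0 9D 96 9C.
U+104D49: 4-byte form → F4 84 B5 89.
U+A6F4: 3-byte form → EA 9B B4.
U+03F8: 2-byte form → CF B8.
U+2EFE: 3-byte form → E2 BB BE.
U+023B: 2-byte form → C8 BB.
Concatenated (25 bytes): F0 90 80 95 E8 B3 B4 F0 9D 96 9C F4 84 B5 89 EA 9B B4 CF B8 E2 BB BE C8 BB.

F0 90 80 95 E8 B3 B4 F0 9D 96 9C F4 84 B5 89 EA 9B B4 CF B8 E2 BB BE C8 BB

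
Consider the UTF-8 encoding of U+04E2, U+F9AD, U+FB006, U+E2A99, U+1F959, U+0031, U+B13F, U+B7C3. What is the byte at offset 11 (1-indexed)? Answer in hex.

1-indexed offset 11 is 0-indexed offset 10.
U+04E2 → 2-byte form D3 A2 at offsets 0–1.
U+F9AD → 3-byte form EF A6 AD at offsets 2–4.
U+FB006 → 4-byte form F3 BB 80 86 at offsets 5–8.
U+E2A99 → 4-byte form F3 A2 AA 99 at offsets 9–12.
Offset 10 falls in char 4's range; it's byte 2 of F3 A2 AA 99 = 0xA2.

0xA2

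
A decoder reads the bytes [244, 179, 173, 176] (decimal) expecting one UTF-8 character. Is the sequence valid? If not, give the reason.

Leading byte 0xF4 = 11110100 → 4-byte form.
Payload = 0x133B70, which exceeds U+10FFFF, the maximum Unicode code point. (Leading bytes F5–FF, or F4 followed by ≥ 0x90, are invalid.)

invalid (encodes a value above U+10FFFF)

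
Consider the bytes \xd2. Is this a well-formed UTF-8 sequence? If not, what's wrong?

invalid (sequence truncated)

Leading byte 0xD2 = 11010010 → 2-byte form, but only 1 byte is present.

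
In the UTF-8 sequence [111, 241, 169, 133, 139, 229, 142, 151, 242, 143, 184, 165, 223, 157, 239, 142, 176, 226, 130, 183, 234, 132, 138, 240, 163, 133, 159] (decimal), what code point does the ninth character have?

U+2315F

Offset 0: leading byte 0x6F = 01101111 → 1-byte char #1 = 6F.
Offset 1: leading byte 0xF1 = 11110001 → 4-byte char #2 = F1 A9 85 8B.
Offset 5: leading byte 0xE5 = 11100101 → 3-byte char #3 = E5 8E 97.
Offset 8: leading byte 0xF2 = 11110010 → 4-byte char #4 = F2 8F B8 A5.
Offset 12: leading byte 0xDF = 11011111 → 2-byte char #5 = DF 9D.
Offset 14: leading byte 0xEF = 11101111 → 3-byte char #6 = EF 8E B0.
Offset 17: leading byte 0xE2 = 11100010 → 3-byte char #7 = E2 82 B7.
Offset 20: leading byte 0xEA = 11101010 → 3-byte char #8 = EA 84 8A.
Offset 23: leading byte 0xF0 = 11110000 → 4-byte char #9 = F0 A3 85 9F.
Leading byte 0xF0 = 11110000 matches 11110xxx → 4-byte sequence.
Byte 1: 0xF0 = 11110000, payload 000 (3 bits).
Byte 2: 0xA3 = 10100011 (10xxxxxx ✓), payload 100011.
Byte 3: 0x85 = 10000101 (10xxxxxx ✓), payload 000101.
Byte 4: 0x9F = 10011111 (10xxxxxx ✓), payload 011111.
Concatenate: 000100011000101011111 = 0x2315F (21 bits → U+2315F).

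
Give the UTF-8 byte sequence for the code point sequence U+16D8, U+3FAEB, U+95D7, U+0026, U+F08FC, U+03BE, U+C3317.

E1 9B 98 F0 BF AB AB E9 97 97 26 F3 B0 A3 BC CE BE F3 83 8C 97

U+16D8: 3-byte form → E1 9B 98.
U+3FAEB: 4-byte form → F0 BF AB AB.
U+95D7: 3-byte form → E9 97 97.
U+0026: 1-byte form → 26.
U+F08FC: 4-byte form → F3 B0 A3 BC.
U+03BE: 2-byte form → CE BE.
U+C3317: 4-byte form → F3 83 8C 97.
Concatenated (21 bytes): E1 9B 98 F0 BF AB AB E9 97 97 26 F3 B0 A3 BC CE BE F3 83 8C 97.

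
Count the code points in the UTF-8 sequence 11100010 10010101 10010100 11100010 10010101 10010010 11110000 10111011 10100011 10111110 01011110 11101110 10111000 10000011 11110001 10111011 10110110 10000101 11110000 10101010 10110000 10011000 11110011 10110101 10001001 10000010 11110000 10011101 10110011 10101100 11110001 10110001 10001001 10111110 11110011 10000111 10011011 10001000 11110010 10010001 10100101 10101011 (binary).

Byte at offset 0: 0xE2 = 11100010 → 3-byte char (#1). Advance 3.
Byte at offset 3: 0xE2 = 11100010 → 3-byte char (#2). Advance 3.
Byte at offset 6: 0xF0 = 11110000 → 4-byte char (#3). Advance 4.
Byte at offset 10: 0x5E = 01011110 → 1-byte char (#4). Advance 1.
Byte at offset 11: 0xEE = 11101110 → 3-byte char (#5). Advance 3.
Byte at offset 14: 0xF1 = 11110001 → 4-byte char (#6). Advance 4.
Byte at offset 18: 0xF0 = 11110000 → 4-byte char (#7). Advance 4.
Byte at offset 22: 0xF3 = 11110011 → 4-byte char (#8). Advance 4.
Byte at offset 26: 0xF0 = 11110000 → 4-byte char (#9). Advance 4.
Byte at offset 30: 0xF1 = 11110001 → 4-byte char (#10). Advance 4.
Byte at offset 34: 0xF3 = 11110011 → 4-byte char (#11). Advance 4.
Byte at offset 38: 0xF2 = 11110010 → 4-byte char (#12). Advance 4.
Reached end at offset 42 after 12 code points.

12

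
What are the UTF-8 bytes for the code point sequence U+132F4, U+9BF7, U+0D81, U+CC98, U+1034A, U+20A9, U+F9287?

F0 93 8B B4 E9 AF B7 E0 B6 81 EC B2 98 F0 90 8D 8A E2 82 A9 F3 B9 8A 87

U+132F4: 4-byte form → F0 93 8B B4.
U+9BF7: 3-byte form → E9 AF B7.
U+0D81: 3-byte form → E0 B6 81.
U+CC98: 3-byte form → EC B2 98.
U+1034A: 4-byte form → F0 90 8D 8A.
U+20A9: 3-byte form → E2 82 A9.
U+F9287: 4-byte form → F3 B9 8A 87.
Concatenated (24 bytes): F0 93 8B B4 E9 AF B7 E0 B6 81 EC B2 98 F0 90 8D 8A E2 82 A9 F3 B9 8A 87.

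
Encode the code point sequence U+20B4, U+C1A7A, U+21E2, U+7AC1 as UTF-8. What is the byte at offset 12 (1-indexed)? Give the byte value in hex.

1-indexed offset 12 is 0-indexed offset 11.
U+20B4 → 3-byte form E2 82 B4 at offsets 0–2.
U+C1A7A → 4-byte form F3 81 A9 BA at offsets 3–6.
U+21E2 → 3-byte form E2 87 A2 at offsets 7–9.
U+7AC1 → 3-byte form E7 AB 81 at offsets 10–12.
Offset 11 falls in char 4's range; it's byte 2 of E7 AB 81 = 0xAB.

0xAB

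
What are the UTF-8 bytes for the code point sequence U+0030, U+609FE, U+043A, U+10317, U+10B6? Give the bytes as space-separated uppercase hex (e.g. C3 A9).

30 F1 A0 A7 BE D0 BA F0 90 8C 97 E1 82 B6

U+0030: 1-byte form → 30.
U+609FE: 4-byte form → F1 A0 A7 BE.
U+043A: 2-byte form → D0 BA.
U+10317: 4-byte form → F0 90 8C 97.
U+10B6: 3-byte form → E1 82 B6.
Concatenated (14 bytes): 30 F1 A0 A7 BE D0 BA F0 90 8C 97 E1 82 B6.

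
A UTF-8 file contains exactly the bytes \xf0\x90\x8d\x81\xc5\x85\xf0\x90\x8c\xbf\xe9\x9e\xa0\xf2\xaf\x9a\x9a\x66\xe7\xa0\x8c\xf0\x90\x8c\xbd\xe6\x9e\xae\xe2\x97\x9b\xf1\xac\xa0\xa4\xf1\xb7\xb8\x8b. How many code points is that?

Byte at offset 0: 0xF0 = 11110000 → 4-byte char (#1). Advance 4.
Byte at offset 4: 0xC5 = 11000101 → 2-byte char (#2). Advance 2.
Byte at offset 6: 0xF0 = 11110000 → 4-byte char (#3). Advance 4.
Byte at offset 10: 0xE9 = 11101001 → 3-byte char (#4). Advance 3.
Byte at offset 13: 0xF2 = 11110010 → 4-byte char (#5). Advance 4.
Byte at offset 17: 0x66 = 01100110 → 1-byte char (#6). Advance 1.
Byte at offset 18: 0xE7 = 11100111 → 3-byte char (#7). Advance 3.
Byte at offset 21: 0xF0 = 11110000 → 4-byte char (#8). Advance 4.
Byte at offset 25: 0xE6 = 11100110 → 3-byte char (#9). Advance 3.
Byte at offset 28: 0xE2 = 11100010 → 3-byte char (#10). Advance 3.
Byte at offset 31: 0xF1 = 11110001 → 4-byte char (#11). Advance 4.
Byte at offset 35: 0xF1 = 11110001 → 4-byte char (#12). Advance 4.
Reached end at offset 39 after 12 code points.

12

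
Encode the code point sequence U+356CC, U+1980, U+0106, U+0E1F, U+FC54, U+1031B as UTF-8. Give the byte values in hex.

U+356CC: 4-byte form → F0 B5 9B 8C.
U+1980: 3-byte form → E1 A6 80.
U+0106: 2-byte form → C4 86.
U+0E1F: 3-byte form → E0 B8 9F.
U+FC54: 3-byte form → EF B1 94.
U+1031B: 4-byte form → F0 90 8C 9B.
Concatenated (19 bytes): F0 B5 9B 8C E1 A6 80 C4 86 E0 B8 9F EF B1 94 F0 90 8C 9B.

F0 B5 9B 8C E1 A6 80 C4 86 E0 B8 9F EF B1 94 F0 90 8C 9B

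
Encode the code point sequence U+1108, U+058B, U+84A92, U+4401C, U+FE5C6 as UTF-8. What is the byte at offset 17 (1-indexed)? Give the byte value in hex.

0x86

1-indexed offset 17 is 0-indexed offset 16.
U+1108 → 3-byte form E1 84 88 at offsets 0–2.
U+058B → 2-byte form D6 8B at offsets 3–4.
U+84A92 → 4-byte form F2 84 AA 92 at offsets 5–8.
U+4401C → 4-byte form F1 84 80 9C at offsets 9–12.
U+FE5C6 → 4-byte form F3 BE 97 86 at offsets 13–16.
Offset 16 falls in char 5's range; it's byte 4 of F3 BE 97 86 = 0x86.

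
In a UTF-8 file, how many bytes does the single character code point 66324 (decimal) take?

U+10314 = 0x10314. UTF-8 uses 1 byte below 0x80, 2 below 0x800, 3 below 0x10000, 4 up to 0x10FFFF. 0x10314 is in U+10000–U+10FFFF → 4 bytes.

4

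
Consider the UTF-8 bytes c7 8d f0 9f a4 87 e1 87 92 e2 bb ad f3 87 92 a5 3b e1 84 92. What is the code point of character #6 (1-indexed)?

Offset 0: leading byte 0xC7 = 11000111 → 2-byte char #1 = C7 8D.
Offset 2: leading byte 0xF0 = 11110000 → 4-byte char #2 = F0 9F A4 87.
Offset 6: leading byte 0xE1 = 11100001 → 3-byte char #3 = E1 87 92.
Offset 9: leading byte 0xE2 = 11100010 → 3-byte char #4 = E2 BB AD.
Offset 12: leading byte 0xF3 = 11110011 → 4-byte char #5 = F3 87 92 A5.
Offset 16: leading byte 0x3B = 00111011 → 1-byte char #6 = 3B.
Leading byte 0x3B = 00111011 matches 0xxxxxxx → 1-byte sequence.
Byte 1: 0x3B = 00111011, payload 0111011 (7 bits).
Concatenate: 0111011 = 0x3B (7 bits → U+003B).

U+003B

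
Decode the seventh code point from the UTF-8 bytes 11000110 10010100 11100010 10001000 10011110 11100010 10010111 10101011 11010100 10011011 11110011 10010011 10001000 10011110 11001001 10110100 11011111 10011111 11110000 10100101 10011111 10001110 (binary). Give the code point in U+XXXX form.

U+07DF

Offset 0: leading byte 0xC6 = 11000110 → 2-byte char #1 = C6 94.
Offset 2: leading byte 0xE2 = 11100010 → 3-byte char #2 = E2 88 9E.
Offset 5: leading byte 0xE2 = 11100010 → 3-byte char #3 = E2 97 AB.
Offset 8: leading byte 0xD4 = 11010100 → 2-byte char #4 = D4 9B.
Offset 10: leading byte 0xF3 = 11110011 → 4-byte char #5 = F3 93 88 9E.
Offset 14: leading byte 0xC9 = 11001001 → 2-byte char #6 = C9 B4.
Offset 16: leading byte 0xDF = 11011111 → 2-byte char #7 = DF 9F.
Leading byte 0xDF = 11011111 matches 110xxxxx → 2-byte sequence.
Byte 1: 0xDF = 11011111, payload 11111 (5 bits).
Byte 2: 0x9F = 10011111 (10xxxxxx ✓), payload 011111.
Concatenate: 11111011111 = 0x7DF (11 bits → U+07DF).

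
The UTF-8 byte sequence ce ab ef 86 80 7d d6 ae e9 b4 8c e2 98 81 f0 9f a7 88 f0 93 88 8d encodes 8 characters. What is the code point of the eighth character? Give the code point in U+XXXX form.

Offset 0: leading byte 0xCE = 11001110 → 2-byte char #1 = CE AB.
Offset 2: leading byte 0xEF = 11101111 → 3-byte char #2 = EF 86 80.
Offset 5: leading byte 0x7D = 01111101 → 1-byte char #3 = 7D.
Offset 6: leading byte 0xD6 = 11010110 → 2-byte char #4 = D6 AE.
Offset 8: leading byte 0xE9 = 11101001 → 3-byte char #5 = E9 B4 8C.
Offset 11: leading byte 0xE2 = 11100010 → 3-byte char #6 = E2 98 81.
Offset 14: leading byte 0xF0 = 11110000 → 4-byte char #7 = F0 9F A7 88.
Offset 18: leading byte 0xF0 = 11110000 → 4-byte char #8 = F0 93 88 8D.
Leading byte 0xF0 = 11110000 matches 11110xxx → 4-byte sequence.
Byte 1: 0xF0 = 11110000, payload 000 (3 bits).
Byte 2: 0x93 = 10010011 (10xxxxxx ✓), payload 010011.
Byte 3: 0x88 = 10001000 (10xxxxxx ✓), payload 001000.
Byte 4: 0x8D = 10001101 (10xxxxxx ✓), payload 001101.
Concatenate: 000010011001000001101 = 0x1320D (21 bits → U+1320D).

U+1320D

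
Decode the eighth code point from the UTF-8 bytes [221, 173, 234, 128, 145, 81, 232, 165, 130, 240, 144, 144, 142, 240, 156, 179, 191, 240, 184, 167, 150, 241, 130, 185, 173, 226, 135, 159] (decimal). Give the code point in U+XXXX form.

U+42E6D

Offset 0: leading byte 0xDD = 11011101 → 2-byte char #1 = DD AD.
Offset 2: leading byte 0xEA = 11101010 → 3-byte char #2 = EA 80 91.
Offset 5: leading byte 0x51 = 01010001 → 1-byte char #3 = 51.
Offset 6: leading byte 0xE8 = 11101000 → 3-byte char #4 = E8 A5 82.
Offset 9: leading byte 0xF0 = 11110000 → 4-byte char #5 = F0 90 90 8E.
Offset 13: leading byte 0xF0 = 11110000 → 4-byte char #6 = F0 9C B3 BF.
Offset 17: leading byte 0xF0 = 11110000 → 4-byte char #7 = F0 B8 A7 96.
Offset 21: leading byte 0xF1 = 11110001 → 4-byte char #8 = F1 82 B9 AD.
Leading byte 0xF1 = 11110001 matches 11110xxx → 4-byte sequence.
Byte 1: 0xF1 = 11110001, payload 001 (3 bits).
Byte 2: 0x82 = 10000010 (10xxxxxx ✓), payload 000010.
Byte 3: 0xB9 = 10111001 (10xxxxxx ✓), payload 111001.
Byte 4: 0xAD = 10101101 (10xxxxxx ✓), payload 101101.
Concatenate: 001000010111001101101 = 0x42E6D (21 bits → U+42E6D).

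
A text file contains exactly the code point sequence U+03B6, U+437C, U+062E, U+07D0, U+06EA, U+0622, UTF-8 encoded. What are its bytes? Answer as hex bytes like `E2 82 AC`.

CE B6 E4 8D BC D8 AE DF 90 DB AA D8 A2

U+03B6: 2-byte form → CE B6.
U+437C: 3-byte form → E4 8D BC.
U+062E: 2-byte form → D8 AE.
U+07D0: 2-byte form → DF 90.
U+06EA: 2-byte form → DB AA.
U+0622: 2-byte form → D8 A2.
Concatenated (13 bytes): CE B6 E4 8D BC D8 AE DF 90 DB AA D8 A2.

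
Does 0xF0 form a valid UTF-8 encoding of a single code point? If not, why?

invalid (sequence truncated)

Leading byte 0xF0 = 11110000 → 4-byte form, but only 1 byte is present.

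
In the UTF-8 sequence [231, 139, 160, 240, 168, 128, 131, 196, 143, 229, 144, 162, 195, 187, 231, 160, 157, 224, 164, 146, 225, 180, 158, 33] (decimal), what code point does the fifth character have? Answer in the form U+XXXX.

U+00FB

Offset 0: leading byte 0xE7 = 11100111 → 3-byte char #1 = E7 8B A0.
Offset 3: leading byte 0xF0 = 11110000 → 4-byte char #2 = F0 A8 80 83.
Offset 7: leading byte 0xC4 = 11000100 → 2-byte char #3 = C4 8F.
Offset 9: leading byte 0xE5 = 11100101 → 3-byte char #4 = E5 90 A2.
Offset 12: leading byte 0xC3 = 11000011 → 2-byte char #5 = C3 BB.
Leading byte 0xC3 = 11000011 matches 110xxxxx → 2-byte sequence.
Byte 1: 0xC3 = 11000011, payload 00011 (5 bits).
Byte 2: 0xBB = 10111011 (10xxxxxx ✓), payload 111011.
Concatenate: 00011111011 = 0xFB (11 bits → U+00FB).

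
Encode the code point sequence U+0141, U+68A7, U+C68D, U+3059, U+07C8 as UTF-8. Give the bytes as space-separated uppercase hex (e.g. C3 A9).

C5 81 E6 A2 A7 EC 9A 8D E3 81 99 DF 88

U+0141: 2-byte form → C5 81.
U+68A7: 3-byte form → E6 A2 A7.
U+C68D: 3-byte form → EC 9A 8D.
U+3059: 3-byte form → E3 81 99.
U+07C8: 2-byte form → DF 88.
Concatenated (13 bytes): C5 81 E6 A2 A7 EC 9A 8D E3 81 99 DF 88.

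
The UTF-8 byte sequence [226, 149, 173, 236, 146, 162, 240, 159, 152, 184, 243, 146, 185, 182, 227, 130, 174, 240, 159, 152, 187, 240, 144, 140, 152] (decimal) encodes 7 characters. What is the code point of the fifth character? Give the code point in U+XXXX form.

Offset 0: leading byte 0xE2 = 11100010 → 3-byte char #1 = E2 95 AD.
Offset 3: leading byte 0xEC = 11101100 → 3-byte char #2 = EC 92 A2.
Offset 6: leading byte 0xF0 = 11110000 → 4-byte char #3 = F0 9F 98 B8.
Offset 10: leading byte 0xF3 = 11110011 → 4-byte char #4 = F3 92 B9 B6.
Offset 14: leading byte 0xE3 = 11100011 → 3-byte char #5 = E3 82 AE.
Leading byte 0xE3 = 11100011 matches 1110xxxx → 3-byte sequence.
Byte 1: 0xE3 = 11100011, payload 0011 (4 bits).
Byte 2: 0x82 = 10000010 (10xxxxxx ✓), payload 000010.
Byte 3: 0xAE = 10101110 (10xxxxxx ✓), payload 101110.
Concatenate: 0011000010101110 = 0x30AE (16 bits → U+30AE).

U+30AE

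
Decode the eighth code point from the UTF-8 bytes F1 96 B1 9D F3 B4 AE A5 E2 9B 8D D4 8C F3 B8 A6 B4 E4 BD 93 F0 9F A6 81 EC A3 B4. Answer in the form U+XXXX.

Offset 0: leading byte 0xF1 = 11110001 → 4-byte char #1 = F1 96 B1 9D.
Offset 4: leading byte 0xF3 = 11110011 → 4-byte char #2 = F3 B4 AE A5.
Offset 8: leading byte 0xE2 = 11100010 → 3-byte char #3 = E2 9B 8D.
Offset 11: leading byte 0xD4 = 11010100 → 2-byte char #4 = D4 8C.
Offset 13: leading byte 0xF3 = 11110011 → 4-byte char #5 = F3 B8 A6 B4.
Offset 17: leading byte 0xE4 = 11100100 → 3-byte char #6 = E4 BD 93.
Offset 20: leading byte 0xF0 = 11110000 → 4-byte char #7 = F0 9F A6 81.
Offset 24: leading byte 0xEC = 11101100 → 3-byte char #8 = EC A3 B4.
Leading byte 0xEC = 11101100 matches 1110xxxx → 3-byte sequence.
Byte 1: 0xEC = 11101100, payload 1100 (4 bits).
Byte 2: 0xA3 = 10100011 (10xxxxxx ✓), payload 100011.
Byte 3: 0xB4 = 10110100 (10xxxxxx ✓), payload 110100.
Concatenate: 1100100011110100 = 0xC8F4 (16 bits → U+C8F4).

U+C8F4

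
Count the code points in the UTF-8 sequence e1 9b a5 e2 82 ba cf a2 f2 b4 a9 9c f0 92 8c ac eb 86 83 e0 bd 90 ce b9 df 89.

Byte at offset 0: 0xE1 = 11100001 → 3-byte char (#1). Advance 3.
Byte at offset 3: 0xE2 = 11100010 → 3-byte char (#2). Advance 3.
Byte at offset 6: 0xCF = 11001111 → 2-byte char (#3). Advance 2.
Byte at offset 8: 0xF2 = 11110010 → 4-byte char (#4). Advance 4.
Byte at offset 12: 0xF0 = 11110000 → 4-byte char (#5). Advance 4.
Byte at offset 16: 0xEB = 11101011 → 3-byte char (#6). Advance 3.
Byte at offset 19: 0xE0 = 11100000 → 3-byte char (#7). Advance 3.
Byte at offset 22: 0xCE = 11001110 → 2-byte char (#8). Advance 2.
Byte at offset 24: 0xDF = 11011111 → 2-byte char (#9). Advance 2.
Reached end at offset 26 after 9 code points.

9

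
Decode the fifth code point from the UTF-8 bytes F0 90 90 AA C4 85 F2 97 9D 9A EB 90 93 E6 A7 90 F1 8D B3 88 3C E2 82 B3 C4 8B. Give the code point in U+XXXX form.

Offset 0: leading byte 0xF0 = 11110000 → 4-byte char #1 = F0 90 90 AA.
Offset 4: leading byte 0xC4 = 11000100 → 2-byte char #2 = C4 85.
Offset 6: leading byte 0xF2 = 11110010 → 4-byte char #3 = F2 97 9D 9A.
Offset 10: leading byte 0xEB = 11101011 → 3-byte char #4 = EB 90 93.
Offset 13: leading byte 0xE6 = 11100110 → 3-byte char #5 = E6 A7 90.
Leading byte 0xE6 = 11100110 matches 1110xxxx → 3-byte sequence.
Byte 1: 0xE6 = 11100110, payload 0110 (4 bits).
Byte 2: 0xA7 = 10100111 (10xxxxxx ✓), payload 100111.
Byte 3: 0x90 = 10010000 (10xxxxxx ✓), payload 010000.
Concatenate: 0110100111010000 = 0x69D0 (16 bits → U+69D0).

U+69D0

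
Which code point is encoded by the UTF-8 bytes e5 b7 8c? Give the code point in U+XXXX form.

Leading byte 0xE5 = 11100101 matches 1110xxxx → 3-byte sequence.
Byte 1: 0xE5 = 11100101, payload 0101 (4 bits).
Byte 2: 0xB7 = 10110111 (10xxxxxx ✓), payload 110111.
Byte 3: 0x8C = 10001100 (10xxxxxx ✓), payload 001100.
Concatenate: 0101110111001100 = 0x5DCC (16 bits → U+5DCC).

U+5DCC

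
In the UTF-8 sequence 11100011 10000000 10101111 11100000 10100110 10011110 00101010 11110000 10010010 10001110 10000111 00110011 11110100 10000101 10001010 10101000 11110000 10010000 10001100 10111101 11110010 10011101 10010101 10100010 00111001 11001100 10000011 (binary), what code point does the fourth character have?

Offset 0: leading byte 0xE3 = 11100011 → 3-byte char #1 = E3 80 AF.
Offset 3: leading byte 0xE0 = 11100000 → 3-byte char #2 = E0 A6 9E.
Offset 6: leading byte 0x2A = 00101010 → 1-byte char #3 = 2A.
Offset 7: leading byte 0xF0 = 11110000 → 4-byte char #4 = F0 92 8E 87.
Leading byte 0xF0 = 11110000 matches 11110xxx → 4-byte sequence.
Byte 1: 0xF0 = 11110000, payload 000 (3 bits).
Byte 2: 0x92 = 10010010 (10xxxxxx ✓), payload 010010.
Byte 3: 0x8E = 10001110 (10xxxxxx ✓), payload 001110.
Byte 4: 0x87 = 10000111 (10xxxxxx ✓), payload 000111.
Concatenate: 000010010001110000111 = 0x12387 (21 bits → U+12387).

U+12387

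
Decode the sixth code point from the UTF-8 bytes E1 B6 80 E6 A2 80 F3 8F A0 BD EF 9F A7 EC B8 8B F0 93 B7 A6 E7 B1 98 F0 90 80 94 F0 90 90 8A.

U+13DE6

Offset 0: leading byte 0xE1 = 11100001 → 3-byte char #1 = E1 B6 80.
Offset 3: leading byte 0xE6 = 11100110 → 3-byte char #2 = E6 A2 80.
Offset 6: leading byte 0xF3 = 11110011 → 4-byte char #3 = F3 8F A0 BD.
Offset 10: leading byte 0xEF = 11101111 → 3-byte char #4 = EF 9F A7.
Offset 13: leading byte 0xEC = 11101100 → 3-byte char #5 = EC B8 8B.
Offset 16: leading byte 0xF0 = 11110000 → 4-byte char #6 = F0 93 B7 A6.
Leading byte 0xF0 = 11110000 matches 11110xxx → 4-byte sequence.
Byte 1: 0xF0 = 11110000, payload 000 (3 bits).
Byte 2: 0x93 = 10010011 (10xxxxxx ✓), payload 010011.
Byte 3: 0xB7 = 10110111 (10xxxxxx ✓), payload 110111.
Byte 4: 0xA6 = 10100110 (10xxxxxx ✓), payload 100110.
Concatenate: 000010011110111100110 = 0x13DE6 (21 bits → U+13DE6).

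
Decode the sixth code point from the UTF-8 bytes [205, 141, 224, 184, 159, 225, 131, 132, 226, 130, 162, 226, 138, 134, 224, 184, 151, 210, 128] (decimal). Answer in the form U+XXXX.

U+0E17

Offset 0: leading byte 0xCD = 11001101 → 2-byte char #1 = CD 8D.
Offset 2: leading byte 0xE0 = 11100000 → 3-byte char #2 = E0 B8 9F.
Offset 5: leading byte 0xE1 = 11100001 → 3-byte char #3 = E1 83 84.
Offset 8: leading byte 0xE2 = 11100010 → 3-byte char #4 = E2 82 A2.
Offset 11: leading byte 0xE2 = 11100010 → 3-byte char #5 = E2 8A 86.
Offset 14: leading byte 0xE0 = 11100000 → 3-byte char #6 = E0 B8 97.
Leading byte 0xE0 = 11100000 matches 1110xxxx → 3-byte sequence.
Byte 1: 0xE0 = 11100000, payload 0000 (4 bits).
Byte 2: 0xB8 = 10111000 (10xxxxxx ✓), payload 111000.
Byte 3: 0x97 = 10010111 (10xxxxxx ✓), payload 010111.
Concatenate: 0000111000010111 = 0xE17 (16 bits → U+0E17).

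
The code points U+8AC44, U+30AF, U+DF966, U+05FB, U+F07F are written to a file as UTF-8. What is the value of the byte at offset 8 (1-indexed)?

1-indexed offset 8 is 0-indexed offset 7.
U+8AC44 → 4-byte form F2 8A B1 84 at offsets 0–3.
U+30AF → 3-byte form E3 82 AF at offsets 4–6.
U+DF966 → 4-byte form F3 9F A5 A6 at offsets 7–10.
Offset 7 falls in char 3's range; it's byte 1 of F3 9F A5 A6 = 0xF3.

0xF3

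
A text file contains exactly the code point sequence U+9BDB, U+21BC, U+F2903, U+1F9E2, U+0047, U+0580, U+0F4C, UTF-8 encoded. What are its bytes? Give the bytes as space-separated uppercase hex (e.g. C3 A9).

U+9BDB: 3-byte form → E9 AF 9B.
U+21BC: 3-byte form → E2 86 BC.
U+F2903: 4-byte form → F3 B2 A4 83.
U+1F9E2: 4-byte form → F0 9F A7 A2.
U+0047: 1-byte form → 47.
U+0580: 2-byte form → D6 80.
U+0F4C: 3-byte form → E0 BD 8C.
Concatenated (20 bytes): E9 AF 9B E2 86 BC F3 B2 A4 83 F0 9F A7 A2 47 D6 80 E0 BD 8C.

E9 AF 9B E2 86 BC F3 B2 A4 83 F0 9F A7 A2 47 D6 80 E0 BD 8C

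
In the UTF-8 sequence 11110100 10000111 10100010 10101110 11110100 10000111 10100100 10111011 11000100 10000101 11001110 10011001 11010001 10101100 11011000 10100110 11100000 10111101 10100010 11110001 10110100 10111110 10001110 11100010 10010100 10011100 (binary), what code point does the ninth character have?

U+251C

Offset 0: leading byte 0xF4 = 11110100 → 4-byte char #1 = F4 87 A2 AE.
Offset 4: leading byte 0xF4 = 11110100 → 4-byte char #2 = F4 87 A4 BB.
Offset 8: leading byte 0xC4 = 11000100 → 2-byte char #3 = C4 85.
Offset 10: leading byte 0xCE = 11001110 → 2-byte char #4 = CE 99.
Offset 12: leading byte 0xD1 = 11010001 → 2-byte char #5 = D1 AC.
Offset 14: leading byte 0xD8 = 11011000 → 2-byte char #6 = D8 A6.
Offset 16: leading byte 0xE0 = 11100000 → 3-byte char #7 = E0 BD A2.
Offset 19: leading byte 0xF1 = 11110001 → 4-byte char #8 = F1 B4 BE 8E.
Offset 23: leading byte 0xE2 = 11100010 → 3-byte char #9 = E2 94 9C.
Leading byte 0xE2 = 11100010 matches 1110xxxx → 3-byte sequence.
Byte 1: 0xE2 = 11100010, payload 0010 (4 bits).
Byte 2: 0x94 = 10010100 (10xxxxxx ✓), payload 010100.
Byte 3: 0x9C = 10011100 (10xxxxxx ✓), payload 011100.
Concatenate: 0010010100011100 = 0x251C (16 bits → U+251C).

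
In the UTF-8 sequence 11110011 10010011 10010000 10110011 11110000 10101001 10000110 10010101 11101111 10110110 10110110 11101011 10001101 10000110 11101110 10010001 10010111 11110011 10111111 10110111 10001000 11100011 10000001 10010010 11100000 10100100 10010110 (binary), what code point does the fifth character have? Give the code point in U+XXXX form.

Offset 0: leading byte 0xF3 = 11110011 → 4-byte char #1 = F3 93 90 B3.
Offset 4: leading byte 0xF0 = 11110000 → 4-byte char #2 = F0 A9 86 95.
Offset 8: leading byte 0xEF = 11101111 → 3-byte char #3 = EF B6 B6.
Offset 11: leading byte 0xEB = 11101011 → 3-byte char #4 = EB 8D 86.
Offset 14: leading byte 0xEE = 11101110 → 3-byte char #5 = EE 91 97.
Leading byte 0xEE = 11101110 matches 1110xxxx → 3-byte sequence.
Byte 1: 0xEE = 11101110, payload 1110 (4 bits).
Byte 2: 0x91 = 10010001 (10xxxxxx ✓), payload 010001.
Byte 3: 0x97 = 10010111 (10xxxxxx ✓), payload 010111.
Concatenate: 1110010001010111 = 0xE457 (16 bits → U+E457).

U+E457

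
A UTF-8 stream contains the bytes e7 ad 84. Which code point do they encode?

U+7B44

Leading byte 0xE7 = 11100111 matches 1110xxxx → 3-byte sequence.
Byte 1: 0xE7 = 11100111, payload 0111 (4 bits).
Byte 2: 0xAD = 10101101 (10xxxxxx ✓), payload 101101.
Byte 3: 0x84 = 10000100 (10xxxxxx ✓), payload 000100.
Concatenate: 0111101101000100 = 0x7B44 (16 bits → U+7B44).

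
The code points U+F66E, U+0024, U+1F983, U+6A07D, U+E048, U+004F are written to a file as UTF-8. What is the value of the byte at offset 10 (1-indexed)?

0xAA

1-indexed offset 10 is 0-indexed offset 9.
U+F66E → 3-byte form EF 99 AE at offsets 0–2.
U+0024 → 1-byte form 24 at offsets 3–3.
U+1F983 → 4-byte form F0 9F A6 83 at offsets 4–7.
U+6A07D → 4-byte form F1 AA 81 BD at offsets 8–11.
Offset 9 falls in char 4's range; it's byte 2 of F1 AA 81 BD = 0xAA.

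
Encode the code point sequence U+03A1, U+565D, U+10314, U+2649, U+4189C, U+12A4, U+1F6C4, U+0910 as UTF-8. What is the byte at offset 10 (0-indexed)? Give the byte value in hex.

U+03A1 → 2-byte form CE A1 at offsets 0–1.
U+565D → 3-byte form E5 99 9D at offsets 2–4.
U+10314 → 4-byte form F0 90 8C 94 at offsets 5–8.
U+2649 → 3-byte form E2 99 89 at offsets 9–11.
Offset 10 falls in char 4's range; it's byte 2 of E2 99 89 = 0x99.

0x99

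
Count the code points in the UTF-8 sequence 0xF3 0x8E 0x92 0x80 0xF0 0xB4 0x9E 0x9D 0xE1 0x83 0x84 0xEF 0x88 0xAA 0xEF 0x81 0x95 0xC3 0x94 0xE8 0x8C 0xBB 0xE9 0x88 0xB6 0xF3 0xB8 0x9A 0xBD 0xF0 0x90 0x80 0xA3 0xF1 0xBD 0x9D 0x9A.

Byte at offset 0: 0xF3 = 11110011 → 4-byte char (#1). Advance 4.
Byte at offset 4: 0xF0 = 11110000 → 4-byte char (#2). Advance 4.
Byte at offset 8: 0xE1 = 11100001 → 3-byte char (#3). Advance 3.
Byte at offset 11: 0xEF = 11101111 → 3-byte char (#4). Advance 3.
Byte at offset 14: 0xEF = 11101111 → 3-byte char (#5). Advance 3.
Byte at offset 17: 0xC3 = 11000011 → 2-byte char (#6). Advance 2.
Byte at offset 19: 0xE8 = 11101000 → 3-byte char (#7). Advance 3.
Byte at offset 22: 0xE9 = 11101001 → 3-byte char (#8). Advance 3.
Byte at offset 25: 0xF3 = 11110011 → 4-byte char (#9). Advance 4.
Byte at offset 29: 0xF0 = 11110000 → 4-byte char (#10). Advance 4.
Byte at offset 33: 0xF1 = 11110001 → 4-byte char (#11). Advance 4.
Reached end at offset 37 after 11 code points.

11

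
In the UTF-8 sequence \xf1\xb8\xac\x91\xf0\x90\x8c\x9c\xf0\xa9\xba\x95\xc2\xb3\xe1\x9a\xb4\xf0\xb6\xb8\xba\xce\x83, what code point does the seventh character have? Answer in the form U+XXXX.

U+0383

Offset 0: leading byte 0xF1 = 11110001 → 4-byte char #1 = F1 B8 AC 91.
Offset 4: leading byte 0xF0 = 11110000 → 4-byte char #2 = F0 90 8C 9C.
Offset 8: leading byte 0xF0 = 11110000 → 4-byte char #3 = F0 A9 BA 95.
Offset 12: leading byte 0xC2 = 11000010 → 2-byte char #4 = C2 B3.
Offset 14: leading byte 0xE1 = 11100001 → 3-byte char #5 = E1 9A B4.
Offset 17: leading byte 0xF0 = 11110000 → 4-byte char #6 = F0 B6 B8 BA.
Offset 21: leading byte 0xCE = 11001110 → 2-byte char #7 = CE 83.
Leading byte 0xCE = 11001110 matches 110xxxxx → 2-byte sequence.
Byte 1: 0xCE = 11001110, payload 01110 (5 bits).
Byte 2: 0x83 = 10000011 (10xxxxxx ✓), payload 000011.
Concatenate: 01110000011 = 0x383 (11 bits → U+0383).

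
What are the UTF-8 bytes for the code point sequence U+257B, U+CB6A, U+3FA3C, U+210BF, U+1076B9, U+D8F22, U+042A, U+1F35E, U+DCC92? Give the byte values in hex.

U+257B: 3-byte form → E2 95 BB.
U+CB6A: 3-byte form → EC AD AA.
U+3FA3C: 4-byte form → F0 BF A8 BC.
U+210BF: 4-byte form → F0 A1 82 BF.
U+1076B9: 4-byte form → F4 87 9A B9.
U+D8F22: 4-byte form → F3 98 BC A2.
U+042A: 2-byte form → D0 AA.
U+1F35E: 4-byte form → F0 9F 8D 9E.
U+DCC92: 4-byte form → F3 9C B2 92.
Concatenated (32 bytes): E2 95 BB EC AD AA F0 BF A8 BC F0 A1 82 BF F4 87 9A B9 F3 98 BC A2 D0 AA F0 9F 8D 9E F3 9C B2 92.

E2 95 BB EC AD AA F0 BF A8 BC F0 A1 82 BF F4 87 9A B9 F3 98 BC A2 D0 AA F0 9F 8D 9E F3 9C B2 92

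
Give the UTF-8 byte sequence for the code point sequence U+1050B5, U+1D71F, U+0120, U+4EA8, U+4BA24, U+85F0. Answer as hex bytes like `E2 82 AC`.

F4 85 82 B5 F0 9D 9C 9F C4 A0 E4 BA A8 F1 8B A8 A4 E8 97 B0

U+1050B5: 4-byte form → F4 85 82 B5.
U+1D71F: 4-byte form → F0 9D 9C 9F.
U+0120: 2-byte form → C4 A0.
U+4EA8: 3-byte form → E4 BA A8.
U+4BA24: 4-byte form → F1 8B A8 A4.
U+85F0: 3-byte form → E8 97 B0.
Concatenated (20 bytes): F4 85 82 B5 F0 9D 9C 9F C4 A0 E4 BA A8 F1 8B A8 A4 E8 97 B0.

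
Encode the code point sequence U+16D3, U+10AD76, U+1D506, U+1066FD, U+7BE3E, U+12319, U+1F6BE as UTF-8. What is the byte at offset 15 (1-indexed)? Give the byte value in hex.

1-indexed offset 15 is 0-indexed offset 14.
U+16D3 → 3-byte form E1 9B 93 at offsets 0–2.
U+10AD76 → 4-byte form F4 8A B5 B6 at offsets 3–6.
U+1D506 → 4-byte form F0 9D 94 86 at offsets 7–10.
U+1066FD → 4-byte form F4 86 9B BD at offsets 11–14.
Offset 14 falls in char 4's range; it's byte 4 of F4 86 9B BD = 0xBD.

0xBD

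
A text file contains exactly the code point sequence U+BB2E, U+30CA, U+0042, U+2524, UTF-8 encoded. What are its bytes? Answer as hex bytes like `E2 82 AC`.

U+BB2E: 3-byte form → EB AC AE.
U+30CA: 3-byte form → E3 83 8A.
U+0042: 1-byte form → 42.
U+2524: 3-byte form → E2 94 A4.
Concatenated (10 bytes): EB AC AE E3 83 8A 42 E2 94 A4.

EB AC AE E3 83 8A 42 E2 94 A4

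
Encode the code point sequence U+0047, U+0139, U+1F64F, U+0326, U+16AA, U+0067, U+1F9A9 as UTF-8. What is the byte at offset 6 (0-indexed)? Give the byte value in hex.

0x8F

U+0047 → 1-byte form 47 at offsets 0–0.
U+0139 → 2-byte form C4 B9 at offsets 1–2.
U+1F64F → 4-byte form F0 9F 99 8F at offsets 3–6.
Offset 6 falls in char 3's range; it's byte 4 of F0 9F 99 8F = 0x8F.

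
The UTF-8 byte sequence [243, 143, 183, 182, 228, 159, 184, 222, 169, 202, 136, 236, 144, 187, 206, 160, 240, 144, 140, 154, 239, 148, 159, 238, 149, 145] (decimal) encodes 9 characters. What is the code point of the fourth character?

Offset 0: leading byte 0xF3 = 11110011 → 4-byte char #1 = F3 8F B7 B6.
Offset 4: leading byte 0xE4 = 11100100 → 3-byte char #2 = E4 9F B8.
Offset 7: leading byte 0xDE = 11011110 → 2-byte char #3 = DE A9.
Offset 9: leading byte 0xCA = 11001010 → 2-byte char #4 = CA 88.
Leading byte 0xCA = 11001010 matches 110xxxxx → 2-byte sequence.
Byte 1: 0xCA = 11001010, payload 01010 (5 bits).
Byte 2: 0x88 = 10001000 (10xxxxxx ✓), payload 001000.
Concatenate: 01010001000 = 0x288 (11 bits → U+0288).

U+0288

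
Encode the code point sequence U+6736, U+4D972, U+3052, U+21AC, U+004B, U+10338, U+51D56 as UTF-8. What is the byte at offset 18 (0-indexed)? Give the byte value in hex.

0xF1

U+6736 → 3-byte form E6 9C B6 at offsets 0–2.
U+4D972 → 4-byte form F1 8D A5 B2 at offsets 3–6.
U+3052 → 3-byte form E3 81 92 at offsets 7–9.
U+21AC → 3-byte form E2 86 AC at offsets 10–12.
U+004B → 1-byte form 4B at offsets 13–13.
U+10338 → 4-byte form F0 90 8C B8 at offsets 14–17.
U+51D56 → 4-byte form F1 91 B5 96 at offsets 18–21.
Offset 18 falls in char 7's range; it's byte 1 of F1 91 B5 96 = 0xF1.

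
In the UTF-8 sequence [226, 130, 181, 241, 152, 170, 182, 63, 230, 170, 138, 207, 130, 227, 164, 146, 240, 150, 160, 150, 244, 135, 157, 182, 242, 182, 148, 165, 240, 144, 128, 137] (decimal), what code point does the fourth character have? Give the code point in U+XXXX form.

Offset 0: leading byte 0xE2 = 11100010 → 3-byte char #1 = E2 82 B5.
Offset 3: leading byte 0xF1 = 11110001 → 4-byte char #2 = F1 98 AA B6.
Offset 7: leading byte 0x3F = 00111111 → 1-byte char #3 = 3F.
Offset 8: leading byte 0xE6 = 11100110 → 3-byte char #4 = E6 AA 8A.
Leading byte 0xE6 = 11100110 matches 1110xxxx → 3-byte sequence.
Byte 1: 0xE6 = 11100110, payload 0110 (4 bits).
Byte 2: 0xAA = 10101010 (10xxxxxx ✓), payload 101010.
Byte 3: 0x8A = 10001010 (10xxxxxx ✓), payload 001010.
Concatenate: 0110101010001010 = 0x6A8A (16 bits → U+6A8A).

U+6A8A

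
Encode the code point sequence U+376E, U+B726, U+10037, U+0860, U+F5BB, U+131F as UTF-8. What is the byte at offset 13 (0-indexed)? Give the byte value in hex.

0xEF

U+376E → 3-byte form E3 9D AE at offsets 0–2.
U+B726 → 3-byte form EB 9C A6 at offsets 3–5.
U+10037 → 4-byte form F0 90 80 B7 at offsets 6–9.
U+0860 → 3-byte form E0 A1 A0 at offsets 10–12.
U+F5BB → 3-byte form EF 96 BB at offsets 13–15.
Offset 13 falls in char 5's range; it's byte 1 of EF 96 BB = 0xEF.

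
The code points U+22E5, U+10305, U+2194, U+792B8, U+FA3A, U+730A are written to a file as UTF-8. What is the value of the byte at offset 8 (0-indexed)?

0x86

U+22E5 → 3-byte form E2 8B A5 at offsets 0–2.
U+10305 → 4-byte form F0 90 8C 85 at offsets 3–6.
U+2194 → 3-byte form E2 86 94 at offsets 7–9.
Offset 8 falls in char 3's range; it's byte 2 of E2 86 94 = 0x86.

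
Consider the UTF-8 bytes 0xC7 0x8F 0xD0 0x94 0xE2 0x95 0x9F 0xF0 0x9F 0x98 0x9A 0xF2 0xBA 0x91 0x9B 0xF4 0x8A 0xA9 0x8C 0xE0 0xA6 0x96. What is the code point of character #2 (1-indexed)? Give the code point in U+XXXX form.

Offset 0: leading byte 0xC7 = 11000111 → 2-byte char #1 = C7 8F.
Offset 2: leading byte 0xD0 = 11010000 → 2-byte char #2 = D0 94.
Leading byte 0xD0 = 11010000 matches 110xxxxx → 2-byte sequence.
Byte 1: 0xD0 = 11010000, payload 10000 (5 bits).
Byte 2: 0x94 = 10010100 (10xxxxxx ✓), payload 010100.
Concatenate: 10000010100 = 0x414 (11 bits → U+0414).

U+0414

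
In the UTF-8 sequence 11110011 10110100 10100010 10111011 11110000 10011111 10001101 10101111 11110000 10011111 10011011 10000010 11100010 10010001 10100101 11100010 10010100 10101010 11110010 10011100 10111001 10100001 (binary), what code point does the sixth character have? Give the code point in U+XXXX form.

U+9CE61

Offset 0: leading byte 0xF3 = 11110011 → 4-byte char #1 = F3 B4 A2 BB.
Offset 4: leading byte 0xF0 = 11110000 → 4-byte char #2 = F0 9F 8D AF.
Offset 8: leading byte 0xF0 = 11110000 → 4-byte char #3 = F0 9F 9B 82.
Offset 12: leading byte 0xE2 = 11100010 → 3-byte char #4 = E2 91 A5.
Offset 15: leading byte 0xE2 = 11100010 → 3-byte char #5 = E2 94 AA.
Offset 18: leading byte 0xF2 = 11110010 → 4-byte char #6 = F2 9C B9 A1.
Leading byte 0xF2 = 11110010 matches 11110xxx → 4-byte sequence.
Byte 1: 0xF2 = 11110010, payload 010 (3 bits).
Byte 2: 0x9C = 10011100 (10xxxxxx ✓), payload 011100.
Byte 3: 0xB9 = 10111001 (10xxxxxx ✓), payload 111001.
Byte 4: 0xA1 = 10100001 (10xxxxxx ✓), payload 100001.
Concatenate: 010011100111001100001 = 0x9CE61 (21 bits → U+9CE61).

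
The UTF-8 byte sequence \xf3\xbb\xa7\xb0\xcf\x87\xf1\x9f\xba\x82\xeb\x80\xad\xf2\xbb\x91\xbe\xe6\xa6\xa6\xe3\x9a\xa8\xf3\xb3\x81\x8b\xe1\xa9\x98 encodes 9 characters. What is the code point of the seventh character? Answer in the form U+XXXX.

Offset 0: leading byte 0xF3 = 11110011 → 4-byte char #1 = F3 BB A7 B0.
Offset 4: leading byte 0xCF = 11001111 → 2-byte char #2 = CF 87.
Offset 6: leading byte 0xF1 = 11110001 → 4-byte char #3 = F1 9F BA 82.
Offset 10: leading byte 0xEB = 11101011 → 3-byte char #4 = EB 80 AD.
Offset 13: leading byte 0xF2 = 11110010 → 4-byte char #5 = F2 BB 91 BE.
Offset 17: leading byte 0xE6 = 11100110 → 3-byte char #6 = E6 A6 A6.
Offset 20: leading byte 0xE3 = 11100011 → 3-byte char #7 = E3 9A A8.
Leading byte 0xE3 = 11100011 matches 1110xxxx → 3-byte sequence.
Byte 1: 0xE3 = 11100011, payload 0011 (4 bits).
Byte 2: 0x9A = 10011010 (10xxxxxx ✓), payload 011010.
Byte 3: 0xA8 = 10101000 (10xxxxxx ✓), payload 101000.
Concatenate: 0011011010101000 = 0x36A8 (16 bits → U+36A8).

U+36A8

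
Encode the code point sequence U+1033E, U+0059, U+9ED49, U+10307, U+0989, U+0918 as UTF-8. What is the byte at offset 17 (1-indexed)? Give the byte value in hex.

0xE0

1-indexed offset 17 is 0-indexed offset 16.
U+1033E → 4-byte form F0 90 8C BE at offsets 0–3.
U+0059 → 1-byte form 59 at offsets 4–4.
U+9ED49 → 4-byte form F2 9E B5 89 at offsets 5–8.
U+10307 → 4-byte form F0 90 8C 87 at offsets 9–12.
U+0989 → 3-byte form E0 A6 89 at offsets 13–15.
U+0918 → 3-byte form E0 A4 98 at offsets 16–18.
Offset 16 falls in char 6's range; it's byte 1 of E0 A4 98 = 0xE0.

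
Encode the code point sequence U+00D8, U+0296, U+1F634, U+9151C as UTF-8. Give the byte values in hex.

U+00D8: 2-byte form → C3 98.
U+0296: 2-byte form → CA 96.
U+1F634: 4-byte form → F0 9F 98 B4.
U+9151C: 4-byte form → F2 91 94 9C.
Concatenated (12 bytes): C3 98 CA 96 F0 9F 98 B4 F2 91 94 9C.

C3 98 CA 96 F0 9F 98 B4 F2 91 94 9C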